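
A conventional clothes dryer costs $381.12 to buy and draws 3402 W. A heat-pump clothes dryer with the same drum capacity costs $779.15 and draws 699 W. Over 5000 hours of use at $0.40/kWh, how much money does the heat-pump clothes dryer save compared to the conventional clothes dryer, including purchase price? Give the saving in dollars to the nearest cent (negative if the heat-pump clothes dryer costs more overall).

conventional clothes dryer: $381.12 + (3402/1000) kW × 5000 h × $0.40 = $381.12 + $6804 = $7185.12
heat-pump clothes dryer: $779.15 + (699/1000) kW × 5000 h × $0.40 = $779.15 + $1398 = $2177.15
Saving = $7185.12 − $2177.15 = $5007.97

$5007.97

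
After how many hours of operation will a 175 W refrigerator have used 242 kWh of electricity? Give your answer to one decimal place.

Hours = 242 kWh ÷ 0.175 kW = 1382.9 h

1382.9 h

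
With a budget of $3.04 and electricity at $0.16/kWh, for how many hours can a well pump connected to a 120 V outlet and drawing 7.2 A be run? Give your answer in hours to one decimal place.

22.0 h

Power = 7.2 A × 120 V = 864 W = 0.864 kW
Energy available = $3.04 ÷ $0.16/kWh = 19 kWh
Hours = 19 kWh ÷ 0.864 kW = 22.0 h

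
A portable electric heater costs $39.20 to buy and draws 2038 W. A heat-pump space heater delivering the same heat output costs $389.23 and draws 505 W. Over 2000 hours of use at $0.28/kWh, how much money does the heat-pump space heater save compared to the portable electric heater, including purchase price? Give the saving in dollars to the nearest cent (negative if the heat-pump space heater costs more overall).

$508.45

portable electric heater: $39.20 + (2038/1000) kW × 2000 h × $0.28 = $39.20 + $1141.28 = $1180.48
heat-pump space heater: $389.23 + (505/1000) kW × 2000 h × $0.28 = $389.23 + $282.8 = $672.03
Saving = $1180.48 − $672.03 = $508.45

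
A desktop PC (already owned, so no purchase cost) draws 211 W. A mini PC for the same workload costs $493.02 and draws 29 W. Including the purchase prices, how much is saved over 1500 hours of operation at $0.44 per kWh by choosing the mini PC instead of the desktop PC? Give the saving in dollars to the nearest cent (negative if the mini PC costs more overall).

-$372.90

desktop PC: $0.00 + (211/1000) kW × 1500 h × $0.44 = $0.00 + $139.26 = $139.26
mini PC: $493.02 + (29/1000) kW × 1500 h × $0.44 = $493.02 + $19.14 = $512.16
Saving = $139.26 − $512.16 = −$372.9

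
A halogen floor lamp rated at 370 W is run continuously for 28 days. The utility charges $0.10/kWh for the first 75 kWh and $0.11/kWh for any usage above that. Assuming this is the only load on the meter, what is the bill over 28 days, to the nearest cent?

Runtime = 24 h × 28 = 672 h
Energy = 0.37 kW × 672 h = 248.64 kWh
Tier 1 (0–75 kWh): 75 × $0.10 = $7.5
Above 75 kWh: 173.64 × $0.11 = $19.1004
Bill = $26.60

$26.60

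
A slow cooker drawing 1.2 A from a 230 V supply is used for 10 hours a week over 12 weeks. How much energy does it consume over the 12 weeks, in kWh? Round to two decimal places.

Power = 1.2 A × 230 V = 276 W = 0.276 kW
Runtime = 10 h/week × 12 weeks = 120 h
Energy = 0.276 kW × 120 h = 33.12 kWh

33.12 kWh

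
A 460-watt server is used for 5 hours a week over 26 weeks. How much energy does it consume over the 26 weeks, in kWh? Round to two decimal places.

Runtime = 5 h/week × 26 weeks = 130 h
Energy = 0.46 kW × 130 h = 59.8 kWh

59.80 kWh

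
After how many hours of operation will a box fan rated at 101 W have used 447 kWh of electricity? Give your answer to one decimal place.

Hours = 447 kWh ÷ 0.101 kW = 4425.7 h

4425.7 h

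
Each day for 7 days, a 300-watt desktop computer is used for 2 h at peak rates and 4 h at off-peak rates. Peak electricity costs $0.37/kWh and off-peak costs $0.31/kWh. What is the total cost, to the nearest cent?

$4.16

Peak energy = 0.3 kW × 2 h × 7 = 4.2 kWh
Off-peak energy = 0.3 kW × 4 h × 7 = 8.4 kWh
Cost = 4.2 × $0.37 + 8.4 × $0.31 = $1.554 + $2.604 = $4.16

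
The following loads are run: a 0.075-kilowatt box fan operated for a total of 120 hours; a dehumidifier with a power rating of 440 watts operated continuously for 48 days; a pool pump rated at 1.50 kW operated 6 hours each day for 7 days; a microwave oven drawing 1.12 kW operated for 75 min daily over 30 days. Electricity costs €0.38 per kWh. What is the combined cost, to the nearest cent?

€235.93

box fan: 0.075 kW × 120 h = 9 kWh
dehumidifier: Runtime = 24 h × 48 = 1152 h
dehumidifier: 0.44 kW × 1152 h = 506.88 kWh
pool pump: Runtime = 6 h/day × 7 days = 42 h
pool pump: 1.5 kW × 42 h = 63 kWh
microwave oven: Runtime = 75 min × 30 = 2250 min = 37.5 h
microwave oven: 1.12 kW × 37.5 h = 42 kWh
Total energy = 620.88 kWh
Cost = 620.88 × €0.38 = €235.93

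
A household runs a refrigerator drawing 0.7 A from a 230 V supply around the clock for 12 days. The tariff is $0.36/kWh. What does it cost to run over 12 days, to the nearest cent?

Power = 0.7 A × 230 V = 161 W = 0.161 kW
Runtime = 24 h × 12 = 288 h
Energy = 0.161 kW × 288 h = 46.368 kWh
Cost = 46.368 kWh × $0.36/kWh = $16.69

$16.69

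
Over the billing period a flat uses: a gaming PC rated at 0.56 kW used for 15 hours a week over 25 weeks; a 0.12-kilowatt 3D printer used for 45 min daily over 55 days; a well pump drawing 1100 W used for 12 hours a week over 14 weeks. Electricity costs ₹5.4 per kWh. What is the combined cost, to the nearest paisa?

₹2158.65

gaming PC: Runtime = 15 h/week × 25 weeks = 375 h
gaming PC: 0.56 kW × 375 h = 210 kWh
3D printer: Runtime = 45 min × 55 = 2475 min = 41.25 h
3D printer: 0.12 kW × 41.25 h = 4.95 kWh
well pump: Runtime = 12 h/week × 14 weeks = 168 h
well pump: 1.1 kW × 168 h = 184.8 kWh
Total energy = 399.75 kWh
Cost = 399.75 × ₹5.4 = ₹2158.65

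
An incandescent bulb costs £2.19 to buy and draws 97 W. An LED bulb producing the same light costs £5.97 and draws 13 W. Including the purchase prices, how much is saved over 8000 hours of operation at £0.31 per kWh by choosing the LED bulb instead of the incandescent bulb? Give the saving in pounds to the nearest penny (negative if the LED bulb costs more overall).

£204.54

incandescent bulb: £2.19 + (97/1000) kW × 8000 h × £0.31 = £2.19 + £240.56 = £242.75
LED bulb: £5.97 + (13/1000) kW × 8000 h × £0.31 = £5.97 + £32.24 = £38.21
Saving = £242.75 − £38.21 = £204.54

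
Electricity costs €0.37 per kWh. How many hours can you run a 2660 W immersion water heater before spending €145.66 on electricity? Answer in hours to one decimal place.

148.0 h

Energy available = €145.66 ÷ €0.37/kWh = 393.6757 kWh
Hours = 393.6757 kWh ÷ 2.66 kW = 148.0 h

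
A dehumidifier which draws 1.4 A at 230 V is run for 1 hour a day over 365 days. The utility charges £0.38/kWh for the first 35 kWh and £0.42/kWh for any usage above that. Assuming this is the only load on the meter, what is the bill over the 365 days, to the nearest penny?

£47.96

Power = 1.4 A × 230 V = 322 W = 0.322 kW
Runtime = 1 h/day × 365 days = 365 h
Energy = 0.322 kW × 365 h = 117.53 kWh
Tier 1 (0–35 kWh): 35 × £0.38 = £13.3
Above 35 kWh: 82.53 × £0.42 = £34.6626
Bill = £47.96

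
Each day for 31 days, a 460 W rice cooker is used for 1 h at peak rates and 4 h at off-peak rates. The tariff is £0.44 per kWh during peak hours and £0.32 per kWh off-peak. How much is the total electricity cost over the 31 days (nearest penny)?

Peak energy = 0.46 kW × 1 h × 31 = 14.26 kWh
Off-peak energy = 0.46 kW × 4 h × 31 = 57.04 kWh
Cost = 14.26 × £0.44 + 57.04 × £0.32 = £6.2744 + £18.2528 = £24.53

£24.53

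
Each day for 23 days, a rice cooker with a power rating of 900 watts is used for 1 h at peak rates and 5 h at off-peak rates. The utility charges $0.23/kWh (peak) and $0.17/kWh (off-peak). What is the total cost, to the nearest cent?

Peak energy = 0.9 kW × 1 h × 23 = 20.7 kWh
Off-peak energy = 0.9 kW × 5 h × 23 = 103.5 kWh
Cost = 20.7 × $0.23 + 103.5 × $0.17 = $4.761 + $17.595 = $22.36

$22.36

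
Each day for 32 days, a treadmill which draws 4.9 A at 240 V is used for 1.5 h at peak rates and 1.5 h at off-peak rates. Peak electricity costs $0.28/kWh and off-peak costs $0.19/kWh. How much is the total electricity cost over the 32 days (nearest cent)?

$26.53

Power = 4.9 A × 240 V = 1176 W = 1.176 kW
Peak energy = 1.176 kW × 1.5 h × 32 = 56.448 kWh
Off-peak energy = 1.176 kW × 1.5 h × 32 = 56.448 kWh
Cost = 56.448 × $0.28 + 56.448 × $0.19 = $15.80544 + $10.72512 = $26.53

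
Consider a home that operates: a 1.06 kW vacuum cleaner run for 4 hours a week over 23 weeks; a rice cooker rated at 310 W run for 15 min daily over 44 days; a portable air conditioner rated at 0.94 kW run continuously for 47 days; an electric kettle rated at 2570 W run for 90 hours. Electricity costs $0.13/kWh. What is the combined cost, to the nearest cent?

vacuum cleaner: Runtime = 4 h/week × 23 weeks = 92 h
vacuum cleaner: 1.06 kW × 92 h = 97.52 kWh
rice cooker: Runtime = 15 min × 44 = 660 min = 11 h
rice cooker: 0.31 kW × 11 h = 3.41 kWh
portable air conditioner: Runtime = 24 h × 47 = 1128 h
portable air conditioner: 0.94 kW × 1128 h = 1060.32 kWh
electric kettle: 2.57 kW × 90 h = 231.3 kWh
Total energy = 1392.55 kWh
Cost = 1392.55 × $0.13 = $181.03

$181.03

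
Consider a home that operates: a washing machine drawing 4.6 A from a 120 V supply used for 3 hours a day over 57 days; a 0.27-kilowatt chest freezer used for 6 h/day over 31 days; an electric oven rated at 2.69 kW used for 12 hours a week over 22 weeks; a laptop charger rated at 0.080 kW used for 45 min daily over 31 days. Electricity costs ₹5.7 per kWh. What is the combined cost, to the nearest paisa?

₹4882.80

washing machine: Power = 4.6 A × 120 V = 552 W = 0.552 kW
washing machine: Runtime = 3 h/day × 57 days = 171 h
washing machine: 0.552 kW × 171 h = 94.392 kWh
chest freezer: Runtime = 6 h/day × 31 days = 186 h
chest freezer: 0.27 kW × 186 h = 50.22 kWh
electric oven: Runtime = 12 h/week × 22 weeks = 264 h
electric oven: 2.69 kW × 264 h = 710.16 kWh
laptop charger: Runtime = 45 min × 31 = 1395 min = 23.25 h
laptop charger: 0.08 kW × 23.25 h = 1.86 kWh
Total energy = 856.632 kWh
Cost = 856.632 × ₹5.7 = ₹4882.80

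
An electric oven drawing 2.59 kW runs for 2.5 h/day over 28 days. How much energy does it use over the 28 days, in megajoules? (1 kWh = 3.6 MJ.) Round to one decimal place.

652.7 MJ

Runtime = 2.5 h/day × 28 days = 70 h
Energy = 2.59 kW × 70 h = 181.3 kWh
= 181.3 × 3.6 MJ = 652.7 MJ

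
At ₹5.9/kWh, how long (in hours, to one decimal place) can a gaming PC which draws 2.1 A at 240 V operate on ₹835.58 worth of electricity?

281.0 h

Power = 2.1 A × 240 V = 504 W = 0.504 kW
Energy available = ₹835.58 ÷ ₹5.9/kWh = 141.6237 kWh
Hours = 141.6237 kWh ÷ 0.504 kW = 281.0 h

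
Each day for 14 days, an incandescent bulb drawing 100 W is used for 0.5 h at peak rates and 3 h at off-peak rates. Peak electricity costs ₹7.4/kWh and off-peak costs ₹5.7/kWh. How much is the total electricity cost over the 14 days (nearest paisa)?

₹29.12

Peak energy = 0.1 kW × 0.5 h × 14 = 0.7 kWh
Off-peak energy = 0.1 kW × 3 h × 14 = 4.2 kWh
Cost = 0.7 × ₹7.4 + 4.2 × ₹5.7 = ₹5.18 + ₹23.94 = ₹29.12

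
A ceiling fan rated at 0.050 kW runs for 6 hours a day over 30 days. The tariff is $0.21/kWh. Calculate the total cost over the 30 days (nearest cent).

Runtime = 6 h/day × 30 days = 180 h
Energy = 0.05 kW × 180 h = 9 kWh
Cost = 9 kWh × $0.21/kWh = $1.89

$1.89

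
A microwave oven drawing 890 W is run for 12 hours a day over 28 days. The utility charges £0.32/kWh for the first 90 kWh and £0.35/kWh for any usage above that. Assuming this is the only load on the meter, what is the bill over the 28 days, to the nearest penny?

£101.96

Runtime = 12 h/day × 28 days = 336 h
Energy = 0.89 kW × 336 h = 299.04 kWh
Tier 1 (0–90 kWh): 90 × £0.32 = £28.8
Above 90 kWh: 209.04 × £0.35 = £73.164
Bill = £101.96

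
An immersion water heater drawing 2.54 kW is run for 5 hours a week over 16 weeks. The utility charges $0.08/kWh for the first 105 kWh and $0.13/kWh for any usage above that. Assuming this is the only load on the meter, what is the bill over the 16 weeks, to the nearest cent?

Runtime = 5 h/week × 16 weeks = 80 h
Energy = 2.54 kW × 80 h = 203.2 kWh
Tier 1 (0–105 kWh): 105 × $0.08 = $8.4
Above 105 kWh: 98.2 × $0.13 = $12.766
Bill = $21.17

$21.17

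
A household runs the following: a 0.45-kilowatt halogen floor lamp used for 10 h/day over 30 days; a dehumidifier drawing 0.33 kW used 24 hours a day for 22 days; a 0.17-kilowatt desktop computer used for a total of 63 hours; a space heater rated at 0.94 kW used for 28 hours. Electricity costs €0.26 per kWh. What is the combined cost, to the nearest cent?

halogen floor lamp: Runtime = 10 h/day × 30 days = 300 h
halogen floor lamp: 0.45 kW × 300 h = 135 kWh
dehumidifier: Runtime = 24 h × 22 = 528 h
dehumidifier: 0.33 kW × 528 h = 174.24 kWh
desktop computer: 0.17 kW × 63 h = 10.71 kWh
space heater: 0.94 kW × 28 h = 26.32 kWh
Total energy = 346.27 kWh
Cost = 346.27 × €0.26 = €90.03

€90.03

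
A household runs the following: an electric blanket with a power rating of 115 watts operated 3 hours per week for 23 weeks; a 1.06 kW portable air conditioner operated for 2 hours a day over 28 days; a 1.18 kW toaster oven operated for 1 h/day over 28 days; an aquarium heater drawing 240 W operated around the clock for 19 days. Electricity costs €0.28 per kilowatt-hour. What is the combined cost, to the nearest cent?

€58.74

electric blanket: Runtime = 3 h/week × 23 weeks = 69 h
electric blanket: 0.115 kW × 69 h = 7.935 kWh
portable air conditioner: Runtime = 2 h/day × 28 days = 56 h
portable air conditioner: 1.06 kW × 56 h = 59.36 kWh
toaster oven: Runtime = 1 h/day × 28 days = 28 h
toaster oven: 1.18 kW × 28 h = 33.04 kWh
aquarium heater: Runtime = 24 h × 19 = 456 h
aquarium heater: 0.24 kW × 456 h = 109.44 kWh
Total energy = 209.775 kWh
Cost = 209.775 × €0.28 = €58.74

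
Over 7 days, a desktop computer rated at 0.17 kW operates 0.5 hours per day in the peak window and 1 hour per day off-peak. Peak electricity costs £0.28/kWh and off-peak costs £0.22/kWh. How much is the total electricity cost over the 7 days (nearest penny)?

£0.43

Peak energy = 0.17 kW × 0.5 h × 7 = 0.595 kWh
Off-peak energy = 0.17 kW × 1 h × 7 = 1.19 kWh
Cost = 0.595 × £0.28 + 1.19 × £0.22 = £0.1666 + £0.2618 = £0.43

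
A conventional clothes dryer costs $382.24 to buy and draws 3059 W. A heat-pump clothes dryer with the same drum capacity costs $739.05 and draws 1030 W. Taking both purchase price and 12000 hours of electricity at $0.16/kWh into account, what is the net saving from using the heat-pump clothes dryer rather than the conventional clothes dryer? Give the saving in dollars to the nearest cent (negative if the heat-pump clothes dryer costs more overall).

$3538.87

conventional clothes dryer: $382.24 + (3059/1000) kW × 12000 h × $0.16 = $382.24 + $5873.28 = $6255.52
heat-pump clothes dryer: $739.05 + (1030/1000) kW × 12000 h × $0.16 = $739.05 + $1977.6 = $2716.65
Saving = $6255.52 − $2716.65 = $3538.87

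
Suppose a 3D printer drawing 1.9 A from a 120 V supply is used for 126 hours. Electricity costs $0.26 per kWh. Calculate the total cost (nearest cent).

$7.47

Power = 1.9 A × 120 V = 228 W = 0.228 kW
Energy = 0.228 kW × 126 h = 28.728 kWh
Cost = 28.728 kWh × $0.26/kWh = $7.47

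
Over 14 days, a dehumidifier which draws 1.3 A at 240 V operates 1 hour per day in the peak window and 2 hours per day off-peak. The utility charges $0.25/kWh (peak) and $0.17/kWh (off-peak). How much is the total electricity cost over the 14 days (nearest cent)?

$2.58

Power = 1.3 A × 240 V = 312 W = 0.312 kW
Peak energy = 0.312 kW × 1 h × 14 = 4.368 kWh
Off-peak energy = 0.312 kW × 2 h × 14 = 8.736 kWh
Cost = 4.368 × $0.25 + 8.736 × $0.17 = $1.092 + $1.48512 = $2.58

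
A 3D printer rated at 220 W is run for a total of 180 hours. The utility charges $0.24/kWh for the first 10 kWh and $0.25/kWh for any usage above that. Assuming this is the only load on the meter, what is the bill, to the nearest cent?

$9.80

Energy = 0.22 kW × 180 h = 39.6 kWh
Tier 1 (0–10 kWh): 10 × $0.24 = $2.4
Above 10 kWh: 29.6 × $0.25 = $7.4
Bill = $9.80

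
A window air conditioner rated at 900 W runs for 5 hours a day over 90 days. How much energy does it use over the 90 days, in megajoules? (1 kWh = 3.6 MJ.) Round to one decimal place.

1458.0 MJ

Runtime = 5 h/day × 90 days = 450 h
Energy = 0.9 kW × 450 h = 405 kWh
= 405 × 3.6 MJ = 1458.0 MJ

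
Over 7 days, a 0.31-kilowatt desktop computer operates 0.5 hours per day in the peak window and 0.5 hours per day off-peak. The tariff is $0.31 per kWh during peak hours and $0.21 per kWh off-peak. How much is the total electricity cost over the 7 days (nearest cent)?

Peak energy = 0.31 kW × 0.5 h × 7 = 1.085 kWh
Off-peak energy = 0.31 kW × 0.5 h × 7 = 1.085 kWh
Cost = 1.085 × $0.31 + 1.085 × $0.21 = $0.33635 + $0.22785 = $0.56

$0.56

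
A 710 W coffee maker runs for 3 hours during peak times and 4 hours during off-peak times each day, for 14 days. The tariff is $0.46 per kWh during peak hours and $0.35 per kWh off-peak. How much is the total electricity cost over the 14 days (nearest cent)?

Peak energy = 0.71 kW × 3 h × 14 = 29.82 kWh
Off-peak energy = 0.71 kW × 4 h × 14 = 39.76 kWh
Cost = 29.82 × $0.46 + 39.76 × $0.35 = $13.7172 + $13.916 = $27.63

$27.63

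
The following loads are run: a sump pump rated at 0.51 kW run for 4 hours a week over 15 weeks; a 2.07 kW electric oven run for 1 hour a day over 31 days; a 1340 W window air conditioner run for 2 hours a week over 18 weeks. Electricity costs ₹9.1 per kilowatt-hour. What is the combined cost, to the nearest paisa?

₹1301.39

sump pump: Runtime = 4 h/week × 15 weeks = 60 h
sump pump: 0.51 kW × 60 h = 30.6 kWh
electric oven: Runtime = 1 h/day × 31 days = 31 h
electric oven: 2.07 kW × 31 h = 64.17 kWh
window air conditioner: Runtime = 2 h/week × 18 weeks = 36 h
window air conditioner: 1.34 kW × 36 h = 48.24 kWh
Total energy = 143.01 kWh
Cost = 143.01 × ₹9.1 = ₹1301.39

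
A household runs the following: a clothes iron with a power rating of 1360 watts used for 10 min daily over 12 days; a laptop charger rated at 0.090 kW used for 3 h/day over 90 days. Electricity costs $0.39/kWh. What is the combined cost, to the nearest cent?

clothes iron: Runtime = 10 min × 12 = 120 min = 2 h
clothes iron: 1.36 kW × 2 h = 2.72 kWh
laptop charger: Runtime = 3 h/day × 90 days = 270 h
laptop charger: 0.09 kW × 270 h = 24.3 kWh
Total energy = 27.02 kWh
Cost = 27.02 × $0.39 = $10.54

$10.54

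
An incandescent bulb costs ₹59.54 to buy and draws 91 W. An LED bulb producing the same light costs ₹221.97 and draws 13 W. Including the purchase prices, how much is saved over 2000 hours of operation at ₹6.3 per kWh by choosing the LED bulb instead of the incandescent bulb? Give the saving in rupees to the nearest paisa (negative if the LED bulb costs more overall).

₹820.37

incandescent bulb: ₹59.54 + (91/1000) kW × 2000 h × ₹6.3 = ₹59.54 + ₹1146.6 = ₹1206.14
LED bulb: ₹221.97 + (13/1000) kW × 2000 h × ₹6.3 = ₹221.97 + ₹163.8 = ₹385.77
Saving = ₹1206.14 − ₹385.77 = ₹820.37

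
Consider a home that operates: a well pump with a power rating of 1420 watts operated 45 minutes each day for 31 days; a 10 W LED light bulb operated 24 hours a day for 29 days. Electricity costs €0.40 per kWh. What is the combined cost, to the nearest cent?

€15.99

well pump: Runtime = 45 min × 31 = 1395 min = 23.25 h
well pump: 1.42 kW × 23.25 h = 33.015 kWh
LED light bulb: Runtime = 24 h × 29 = 696 h
LED light bulb: 0.01 kW × 696 h = 6.96 kWh
Total energy = 39.975 kWh
Cost = 39.975 × €0.40 = €15.99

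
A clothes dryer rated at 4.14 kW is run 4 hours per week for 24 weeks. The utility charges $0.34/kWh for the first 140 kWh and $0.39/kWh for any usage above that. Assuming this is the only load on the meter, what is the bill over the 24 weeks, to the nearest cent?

Runtime = 4 h/week × 24 weeks = 96 h
Energy = 4.14 kW × 96 h = 397.44 kWh
Tier 1 (0–140 kWh): 140 × $0.34 = $47.6
Above 140 kWh: 257.44 × $0.39 = $100.4016
Bill = $148.00

$148.00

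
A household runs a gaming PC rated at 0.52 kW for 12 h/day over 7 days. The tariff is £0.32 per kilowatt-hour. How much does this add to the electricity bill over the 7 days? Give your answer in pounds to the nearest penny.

£13.98

Runtime = 12 h/day × 7 days = 84 h
Energy = 0.52 kW × 84 h = 43.68 kWh
Cost = 43.68 kWh × £0.32/kWh = £13.98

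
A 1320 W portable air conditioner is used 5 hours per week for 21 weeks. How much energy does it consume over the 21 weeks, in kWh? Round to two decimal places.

138.60 kWh

Runtime = 5 h/week × 21 weeks = 105 h
Energy = 1.32 kW × 105 h = 138.6 kWh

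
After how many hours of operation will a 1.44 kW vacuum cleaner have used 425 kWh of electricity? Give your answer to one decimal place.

295.1 h

Hours = 425 kWh ÷ 1.44 kW = 295.1 h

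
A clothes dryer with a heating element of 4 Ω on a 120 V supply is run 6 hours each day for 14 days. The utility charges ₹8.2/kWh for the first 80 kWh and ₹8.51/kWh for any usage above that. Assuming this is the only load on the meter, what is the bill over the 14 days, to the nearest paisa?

₹2548.62

Power = V²/R = 120²/4 = 3600 W = 3.6 kW
Runtime = 6 h/day × 14 days = 84 h
Energy = 3.6 kW × 84 h = 302.4 kWh
Tier 1 (0–80 kWh): 80 × ₹8.2 = ₹656
Above 80 kWh: 222.4 × ₹8.51 = ₹1892.624
Bill = ₹2548.62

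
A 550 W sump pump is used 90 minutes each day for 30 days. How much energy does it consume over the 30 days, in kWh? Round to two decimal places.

Runtime = 90 min × 30 = 2700 min = 45 h
Energy = 0.55 kW × 45 h = 24.75 kWh

24.75 kWh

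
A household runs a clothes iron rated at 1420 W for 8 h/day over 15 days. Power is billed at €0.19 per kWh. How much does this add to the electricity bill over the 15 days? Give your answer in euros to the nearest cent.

€32.38

Runtime = 8 h/day × 15 days = 120 h
Energy = 1.42 kW × 120 h = 170.4 kWh
Cost = 170.4 kWh × €0.19/kWh = €32.38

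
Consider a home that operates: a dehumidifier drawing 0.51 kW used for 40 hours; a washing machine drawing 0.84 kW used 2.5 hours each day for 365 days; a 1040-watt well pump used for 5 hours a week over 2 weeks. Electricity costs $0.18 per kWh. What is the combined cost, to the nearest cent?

$143.51

dehumidifier: 0.51 kW × 40 h = 20.4 kWh
washing machine: Runtime = 2.5 h/day × 365 days = 912.5 h
washing machine: 0.84 kW × 912.5 h = 766.5 kWh
well pump: Runtime = 5 h/week × 2 weeks = 10 h
well pump: 1.04 kW × 10 h = 10.4 kWh
Total energy = 797.3 kWh
Cost = 797.3 × $0.18 = $143.51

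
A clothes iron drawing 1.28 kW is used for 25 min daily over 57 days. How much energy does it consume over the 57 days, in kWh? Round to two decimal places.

30.40 kWh

Runtime = 25 min × 57 = 1425 min = 23.75 h
Energy = 1.28 kW × 23.75 h = 30.4 kWh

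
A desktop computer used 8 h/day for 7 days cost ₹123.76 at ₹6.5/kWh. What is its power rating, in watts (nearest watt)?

Energy = ₹123.76 ÷ ₹6.5/kWh = 19.04 kWh
Runtime = 8 h/day × 7 days = 56 h
Power = 19.04 kWh ÷ 56 h = 0.34 kW = 340 W

340 W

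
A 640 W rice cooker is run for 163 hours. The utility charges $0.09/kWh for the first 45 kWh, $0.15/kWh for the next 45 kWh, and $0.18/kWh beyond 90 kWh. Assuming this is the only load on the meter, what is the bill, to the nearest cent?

$13.38

Energy = 0.64 kW × 163 h = 104.32 kWh
Tier 1 (0–45 kWh): 45 × $0.09 = $4.05
Tier 2 (45–90 kWh): 45 × $0.15 = $6.75
Above 90 kWh: 14.32 × $0.18 = $2.5776
Bill = $13.38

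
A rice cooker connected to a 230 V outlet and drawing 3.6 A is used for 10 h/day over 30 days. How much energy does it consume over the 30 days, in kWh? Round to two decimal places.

Power = 3.6 A × 230 V = 828 W = 0.828 kW
Runtime = 10 h/day × 30 days = 300 h
Energy = 0.828 kW × 300 h = 248.4 kWh

248.40 kWh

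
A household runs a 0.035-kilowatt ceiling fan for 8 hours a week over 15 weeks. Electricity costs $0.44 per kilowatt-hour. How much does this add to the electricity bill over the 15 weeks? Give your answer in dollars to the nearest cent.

$1.85

Runtime = 8 h/week × 15 weeks = 120 h
Energy = 0.035 kW × 120 h = 4.2 kWh
Cost = 4.2 kWh × $0.44/kWh = $1.85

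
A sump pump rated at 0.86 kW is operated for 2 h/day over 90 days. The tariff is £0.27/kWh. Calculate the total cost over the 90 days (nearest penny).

Runtime = 2 h/day × 90 days = 180 h
Energy = 0.86 kW × 180 h = 154.8 kWh
Cost = 154.8 kWh × £0.27/kWh = £41.80

£41.80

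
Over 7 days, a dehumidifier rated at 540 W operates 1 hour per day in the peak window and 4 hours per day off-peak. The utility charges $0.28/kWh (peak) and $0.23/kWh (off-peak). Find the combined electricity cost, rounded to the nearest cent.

$4.54

Peak energy = 0.54 kW × 1 h × 7 = 3.78 kWh
Off-peak energy = 0.54 kW × 4 h × 7 = 15.12 kWh
Cost = 3.78 × $0.28 + 15.12 × $0.23 = $1.0584 + $3.4776 = $4.54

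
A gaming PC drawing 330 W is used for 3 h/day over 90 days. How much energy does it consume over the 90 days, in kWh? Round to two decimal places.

89.10 kWh

Runtime = 3 h/day × 90 days = 270 h
Energy = 0.33 kW × 270 h = 89.1 kWh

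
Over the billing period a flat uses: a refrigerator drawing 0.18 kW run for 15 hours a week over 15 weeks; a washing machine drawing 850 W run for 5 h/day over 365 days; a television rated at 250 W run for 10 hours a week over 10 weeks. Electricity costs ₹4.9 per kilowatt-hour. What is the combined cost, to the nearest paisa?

refrigerator: Runtime = 15 h/week × 15 weeks = 225 h
refrigerator: 0.18 kW × 225 h = 40.5 kWh
washing machine: Runtime = 5 h/day × 365 days = 1825 h
washing machine: 0.85 kW × 1825 h = 1551.25 kWh
television: Runtime = 10 h/week × 10 weeks = 100 h
television: 0.25 kW × 100 h = 25 kWh
Total energy = 1616.75 kWh
Cost = 1616.75 × ₹4.9 = ₹7922.08

₹7922.08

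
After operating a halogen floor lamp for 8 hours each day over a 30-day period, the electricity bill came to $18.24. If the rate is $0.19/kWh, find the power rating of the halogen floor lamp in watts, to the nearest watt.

400 W

Energy = $18.24 ÷ $0.19/kWh = 96 kWh
Runtime = 8 h/day × 30 days = 240 h
Power = 96 kWh ÷ 240 h = 0.4 kW = 400 W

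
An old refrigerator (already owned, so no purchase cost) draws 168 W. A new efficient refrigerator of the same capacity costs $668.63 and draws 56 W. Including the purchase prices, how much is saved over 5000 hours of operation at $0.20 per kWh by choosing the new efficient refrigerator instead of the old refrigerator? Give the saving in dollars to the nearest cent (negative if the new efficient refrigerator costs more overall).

old refrigerator: $0.00 + (168/1000) kW × 5000 h × $0.20 = $0.00 + $168 = $168
new efficient refrigerator: $668.63 + (56/1000) kW × 5000 h × $0.20 = $668.63 + $56 = $724.63
Saving = $168 − $724.63 = −$556.63

-$556.63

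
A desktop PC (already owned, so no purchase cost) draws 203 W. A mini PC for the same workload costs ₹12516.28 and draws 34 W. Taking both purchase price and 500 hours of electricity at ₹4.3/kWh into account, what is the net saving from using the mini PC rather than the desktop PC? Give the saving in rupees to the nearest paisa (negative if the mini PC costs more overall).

desktop PC: ₹0.00 + (203/1000) kW × 500 h × ₹4.3 = ₹0.00 + ₹436.45 = ₹436.45
mini PC: ₹12516.28 + (34/1000) kW × 500 h × ₹4.3 = ₹12516.28 + ₹73.1 = ₹12589.38
Saving = ₹436.45 − ₹12589.38 = −₹12152.93

-₹12152.93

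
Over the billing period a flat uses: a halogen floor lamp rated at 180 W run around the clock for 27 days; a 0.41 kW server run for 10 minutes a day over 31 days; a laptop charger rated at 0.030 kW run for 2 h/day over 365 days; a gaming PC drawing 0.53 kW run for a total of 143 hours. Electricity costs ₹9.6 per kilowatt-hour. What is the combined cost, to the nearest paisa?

halogen floor lamp: Runtime = 24 h × 27 = 648 h
halogen floor lamp: 0.18 kW × 648 h = 116.64 kWh
server: Runtime = 10 min × 31 = 310 min = 5.166666… h
server: 0.41 kW × 5.166666… h = 2.118333… kWh
laptop charger: Runtime = 2 h/day × 365 days = 730 h
laptop charger: 0.03 kW × 730 h = 21.9 kWh
gaming PC: 0.53 kW × 143 h = 75.79 kWh
Total energy = 216.448333… kWh
Cost = 216.448333… × ₹9.6 = ₹2077.90

₹2077.90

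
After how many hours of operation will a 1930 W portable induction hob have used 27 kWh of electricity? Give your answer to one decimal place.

14.0 h

Hours = 27 kWh ÷ 1.93 kW = 14.0 h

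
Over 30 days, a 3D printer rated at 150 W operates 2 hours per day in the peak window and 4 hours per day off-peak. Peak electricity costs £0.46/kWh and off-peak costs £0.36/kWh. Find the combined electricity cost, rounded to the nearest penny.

£10.62

Peak energy = 0.15 kW × 2 h × 30 = 9 kWh
Off-peak energy = 0.15 kW × 4 h × 30 = 18 kWh
Cost = 9 × £0.46 + 18 × £0.36 = £4.14 + £6.48 = £10.62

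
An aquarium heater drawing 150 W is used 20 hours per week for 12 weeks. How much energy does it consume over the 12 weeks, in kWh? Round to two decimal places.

36.00 kWh

Runtime = 20 h/week × 12 weeks = 240 h
Energy = 0.15 kW × 240 h = 36 kWh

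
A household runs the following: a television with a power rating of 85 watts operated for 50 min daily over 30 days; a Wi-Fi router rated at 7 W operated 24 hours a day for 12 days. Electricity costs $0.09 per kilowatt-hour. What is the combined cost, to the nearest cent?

$0.37

television: Runtime = 50 min × 30 = 1500 min = 25 h
television: 0.085 kW × 25 h = 2.125 kWh
Wi-Fi router: Runtime = 24 h × 12 = 288 h
Wi-Fi router: 0.007 kW × 288 h = 2.016 kWh
Total energy = 4.141 kWh
Cost = 4.141 × $0.09 = $0.37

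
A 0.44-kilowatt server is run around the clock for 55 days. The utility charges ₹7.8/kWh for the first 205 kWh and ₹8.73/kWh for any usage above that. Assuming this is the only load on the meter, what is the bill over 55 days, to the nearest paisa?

Runtime = 24 h × 55 = 1320 h
Energy = 0.44 kW × 1320 h = 580.8 kWh
Tier 1 (0–205 kWh): 205 × ₹7.8 = ₹1599
Above 205 kWh: 375.8 × ₹8.73 = ₹3280.734
Bill = ₹4879.73

₹4879.73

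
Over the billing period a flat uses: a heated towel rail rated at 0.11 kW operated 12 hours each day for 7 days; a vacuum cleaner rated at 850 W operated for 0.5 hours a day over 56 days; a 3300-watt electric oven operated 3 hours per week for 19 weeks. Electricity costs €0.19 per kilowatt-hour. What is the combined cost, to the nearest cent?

€42.02

heated towel rail: Runtime = 12 h/day × 7 days = 84 h
heated towel rail: 0.11 kW × 84 h = 9.24 kWh
vacuum cleaner: Runtime = 0.5 h/day × 56 days = 28 h
vacuum cleaner: 0.85 kW × 28 h = 23.8 kWh
electric oven: Runtime = 3 h/week × 19 weeks = 57 h
electric oven: 3.3 kW × 57 h = 188.1 kWh
Total energy = 221.14 kWh
Cost = 221.14 × €0.19 = €42.02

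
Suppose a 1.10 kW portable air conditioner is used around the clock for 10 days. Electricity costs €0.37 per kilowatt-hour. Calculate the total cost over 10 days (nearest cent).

€97.68

Runtime = 24 h × 10 = 240 h
Energy = 1.1 kW × 240 h = 264 kWh
Cost = 264 kWh × €0.37/kWh = €97.68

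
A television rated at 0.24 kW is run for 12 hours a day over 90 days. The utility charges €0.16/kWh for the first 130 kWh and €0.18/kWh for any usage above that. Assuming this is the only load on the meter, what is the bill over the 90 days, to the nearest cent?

€44.06

Runtime = 12 h/day × 90 days = 1080 h
Energy = 0.24 kW × 1080 h = 259.2 kWh
Tier 1 (0–130 kWh): 130 × €0.16 = €20.8
Above 130 kWh: 129.2 × €0.18 = €23.256
Bill = €44.06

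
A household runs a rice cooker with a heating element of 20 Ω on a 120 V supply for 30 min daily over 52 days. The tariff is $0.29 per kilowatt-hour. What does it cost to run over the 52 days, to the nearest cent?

Power = V²/R = 120²/20 = 720 W = 0.72 kW
Runtime = 30 min × 52 = 1560 min = 26 h
Energy = 0.72 kW × 26 h = 18.72 kWh
Cost = 18.72 kWh × $0.29/kWh = $5.43

$5.43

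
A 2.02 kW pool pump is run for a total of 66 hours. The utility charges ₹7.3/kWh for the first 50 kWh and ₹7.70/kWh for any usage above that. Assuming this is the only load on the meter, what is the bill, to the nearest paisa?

₹1006.56

Energy = 2.02 kW × 66 h = 133.32 kWh
Tier 1 (0–50 kWh): 50 × ₹7.3 = ₹365
Above 50 kWh: 83.32 × ₹7.70 = ₹641.564
Bill = ₹1006.56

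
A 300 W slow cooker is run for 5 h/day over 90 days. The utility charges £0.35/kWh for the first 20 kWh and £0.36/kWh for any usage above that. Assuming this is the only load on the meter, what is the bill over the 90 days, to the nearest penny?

£48.40

Runtime = 5 h/day × 90 days = 450 h
Energy = 0.3 kW × 450 h = 135 kWh
Tier 1 (0–20 kWh): 20 × £0.35 = £7
Above 20 kWh: 115 × £0.36 = £41.4
Bill = £48.40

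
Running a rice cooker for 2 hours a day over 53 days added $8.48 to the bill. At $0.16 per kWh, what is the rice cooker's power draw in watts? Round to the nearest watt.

Energy = $8.48 ÷ $0.16/kWh = 53 kWh
Runtime = 2 h/day × 53 days = 106 h
Power = 53 kWh ÷ 106 h = 0.5 kW = 500 W

500 W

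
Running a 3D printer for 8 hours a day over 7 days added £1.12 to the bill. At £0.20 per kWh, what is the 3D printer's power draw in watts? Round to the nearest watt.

Energy = £1.12 ÷ £0.20/kWh = 5.6 kWh
Runtime = 8 h/day × 7 days = 56 h
Power = 5.6 kWh ÷ 56 h = 0.1 kW = 100 W

100 W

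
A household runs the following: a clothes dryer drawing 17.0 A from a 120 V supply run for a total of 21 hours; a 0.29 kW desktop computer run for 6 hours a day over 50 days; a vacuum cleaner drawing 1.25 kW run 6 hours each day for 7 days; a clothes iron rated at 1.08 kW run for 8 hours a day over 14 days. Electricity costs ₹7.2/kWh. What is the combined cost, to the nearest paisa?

clothes dryer: Power = 17.0 A × 120 V = 2040 W = 2.04 kW
clothes dryer: 2.04 kW × 21 h = 42.84 kWh
desktop computer: Runtime = 6 h/day × 50 days = 300 h
desktop computer: 0.29 kW × 300 h = 87 kWh
vacuum cleaner: Runtime = 6 h/day × 7 days = 42 h
vacuum cleaner: 1.25 kW × 42 h = 52.5 kWh
clothes iron: Runtime = 8 h/day × 14 days = 112 h
clothes iron: 1.08 kW × 112 h = 120.96 kWh
Total energy = 303.3 kWh
Cost = 303.3 × ₹7.2 = ₹2183.76

₹2183.76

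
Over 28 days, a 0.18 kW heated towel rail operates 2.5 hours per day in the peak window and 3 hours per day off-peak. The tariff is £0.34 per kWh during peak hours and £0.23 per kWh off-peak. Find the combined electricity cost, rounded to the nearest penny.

£7.76

Peak energy = 0.18 kW × 2.5 h × 28 = 12.6 kWh
Off-peak energy = 0.18 kW × 3 h × 28 = 15.12 kWh
Cost = 12.6 × £0.34 + 15.12 × £0.23 = £4.284 + £3.4776 = £7.76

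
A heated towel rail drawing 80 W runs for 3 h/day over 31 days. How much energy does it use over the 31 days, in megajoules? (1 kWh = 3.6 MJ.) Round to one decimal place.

Runtime = 3 h/day × 31 days = 93 h
Energy = 0.08 kW × 93 h = 7.44 kWh
= 7.44 × 3.6 MJ = 26.8 MJ

26.8 MJ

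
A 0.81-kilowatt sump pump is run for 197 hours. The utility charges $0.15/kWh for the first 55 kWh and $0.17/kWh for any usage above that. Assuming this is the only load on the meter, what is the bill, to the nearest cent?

Energy = 0.81 kW × 197 h = 159.57 kWh
Tier 1 (0–55 kWh): 55 × $0.15 = $8.25
Above 55 kWh: 104.57 × $0.17 = $17.7769
Bill = $26.03

$26.03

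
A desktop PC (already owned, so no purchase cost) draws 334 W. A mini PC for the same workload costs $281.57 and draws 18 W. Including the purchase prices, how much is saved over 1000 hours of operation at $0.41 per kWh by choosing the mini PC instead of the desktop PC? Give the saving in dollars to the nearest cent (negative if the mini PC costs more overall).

-$152.01

desktop PC: $0.00 + (334/1000) kW × 1000 h × $0.41 = $0.00 + $136.94 = $136.94
mini PC: $281.57 + (18/1000) kW × 1000 h × $0.41 = $281.57 + $7.38 = $288.95
Saving = $136.94 − $288.95 = −$152.01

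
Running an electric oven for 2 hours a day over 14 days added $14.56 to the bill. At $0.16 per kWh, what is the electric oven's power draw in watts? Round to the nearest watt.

Energy = $14.56 ÷ $0.16/kWh = 91 kWh
Runtime = 2 h/day × 14 days = 28 h
Power = 91 kWh ÷ 28 h = 3.25 kW = 3250 W

3250 W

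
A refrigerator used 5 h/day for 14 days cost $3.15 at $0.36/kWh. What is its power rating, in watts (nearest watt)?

125 W

Energy = $3.15 ÷ $0.36/kWh = 8.75 kWh
Runtime = 5 h/day × 14 days = 70 h
Power = 8.75 kWh ÷ 70 h = 0.125 kW = 125 W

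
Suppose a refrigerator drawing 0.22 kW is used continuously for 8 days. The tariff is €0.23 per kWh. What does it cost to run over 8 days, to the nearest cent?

Runtime = 24 h × 8 = 192 h
Energy = 0.22 kW × 192 h = 42.24 kWh
Cost = 42.24 kWh × €0.23/kWh = €9.72

€9.72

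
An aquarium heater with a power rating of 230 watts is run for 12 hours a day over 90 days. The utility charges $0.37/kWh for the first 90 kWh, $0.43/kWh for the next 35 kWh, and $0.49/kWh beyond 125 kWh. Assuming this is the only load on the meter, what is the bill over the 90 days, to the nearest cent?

Runtime = 12 h/day × 90 days = 1080 h
Energy = 0.23 kW × 1080 h = 248.4 kWh
Tier 1 (0–90 kWh): 90 × $0.37 = $33.3
Tier 2 (90–125 kWh): 35 × $0.43 = $15.05
Above 125 kWh: 123.4 × $0.49 = $60.466
Bill = $108.82

$108.82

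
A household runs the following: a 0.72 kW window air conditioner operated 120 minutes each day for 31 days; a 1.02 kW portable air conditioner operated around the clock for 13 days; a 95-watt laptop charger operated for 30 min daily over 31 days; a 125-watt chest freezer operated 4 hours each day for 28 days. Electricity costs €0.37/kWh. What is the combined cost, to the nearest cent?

window air conditioner: Runtime = 120 min × 31 = 3720 min = 62 h
window air conditioner: 0.72 kW × 62 h = 44.64 kWh
portable air conditioner: Runtime = 24 h × 13 = 312 h
portable air conditioner: 1.02 kW × 312 h = 318.24 kWh
laptop charger: Runtime = 30 min × 31 = 930 min = 15.5 h
laptop charger: 0.095 kW × 15.5 h = 1.4725 kWh
chest freezer: Runtime = 4 h/day × 28 days = 112 h
chest freezer: 0.125 kW × 112 h = 14 kWh
Total energy = 378.3525 kWh
Cost = 378.3525 × €0.37 = €139.99

€139.99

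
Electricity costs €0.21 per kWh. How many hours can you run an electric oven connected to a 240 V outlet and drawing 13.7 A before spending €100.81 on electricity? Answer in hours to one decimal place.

146.0 h

Power = 13.7 A × 240 V = 3288 W = 3.288 kW
Energy available = €100.81 ÷ €0.21/kWh = 480.0476 kWh
Hours = 480.0476 kWh ÷ 3.288 kW = 146.0 h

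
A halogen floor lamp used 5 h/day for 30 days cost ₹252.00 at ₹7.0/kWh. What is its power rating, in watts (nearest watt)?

240 W

Energy = ₹252.00 ÷ ₹7.0/kWh = 36 kWh
Runtime = 5 h/day × 30 days = 150 h
Power = 36 kWh ÷ 150 h = 0.24 kW = 240 W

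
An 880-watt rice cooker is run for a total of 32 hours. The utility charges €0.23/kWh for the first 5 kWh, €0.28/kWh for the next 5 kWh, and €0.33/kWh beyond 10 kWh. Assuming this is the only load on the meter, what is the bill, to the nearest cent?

Energy = 0.88 kW × 32 h = 28.16 kWh
Tier 1 (0–5 kWh): 5 × €0.23 = €1.15
Tier 2 (5–10 kWh): 5 × €0.28 = €1.4
Above 10 kWh: 18.16 × €0.33 = €5.9928
Bill = €8.54

€8.54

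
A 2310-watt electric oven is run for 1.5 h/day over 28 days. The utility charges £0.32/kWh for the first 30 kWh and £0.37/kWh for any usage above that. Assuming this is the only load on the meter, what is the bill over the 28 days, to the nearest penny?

Runtime = 1.5 h/day × 28 days = 42 h
Energy = 2.31 kW × 42 h = 97.02 kWh
Tier 1 (0–30 kWh): 30 × £0.32 = £9.6
Above 30 kWh: 67.02 × £0.37 = £24.7974
Bill = £34.40

£34.40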